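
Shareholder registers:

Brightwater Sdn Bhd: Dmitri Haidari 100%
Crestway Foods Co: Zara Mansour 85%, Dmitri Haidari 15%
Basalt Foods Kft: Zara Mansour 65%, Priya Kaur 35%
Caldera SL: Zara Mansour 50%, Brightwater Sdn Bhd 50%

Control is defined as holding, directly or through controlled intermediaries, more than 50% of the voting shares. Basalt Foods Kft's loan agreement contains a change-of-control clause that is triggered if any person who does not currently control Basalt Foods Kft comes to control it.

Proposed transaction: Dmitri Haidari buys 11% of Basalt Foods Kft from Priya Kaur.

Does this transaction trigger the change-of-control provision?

No

The purchase adds only to Dmitri's holdings (Priya's stake shrinks), so Dmitri is the only person who could newly come to control Basalt.
Dmitri holds 100% of Brightwater, so Dmitri controls Brightwater.
Neither Dmitri nor any entity Dmitri controls holds any voting interest in Basalt.
So before the transaction, Dmitri does not control Basalt.
After the purchase, Dmitri holds 11% of Basalt directly, and Priya's stake falls to 24%.
After the transaction, Dmitri's side holds 11% of Basalt, not > 50%, so Dmitri still does not control Basalt.
No new person acquires control, so the clause is not triggered.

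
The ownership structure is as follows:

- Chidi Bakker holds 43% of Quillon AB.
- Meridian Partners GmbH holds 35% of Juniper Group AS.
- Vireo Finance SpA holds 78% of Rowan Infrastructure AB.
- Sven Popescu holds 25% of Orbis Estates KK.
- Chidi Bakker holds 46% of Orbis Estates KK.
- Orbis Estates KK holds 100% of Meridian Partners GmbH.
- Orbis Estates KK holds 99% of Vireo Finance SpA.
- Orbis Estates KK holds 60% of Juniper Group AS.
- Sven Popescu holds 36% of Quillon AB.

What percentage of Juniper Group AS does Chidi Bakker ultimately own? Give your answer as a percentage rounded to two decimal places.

43.70%

Chidi reaches Juniper along 2 paths.
Via Orbis: 46% × 60% = 27.6%.
Via Orbis → Meridian: 46% × 100% × 35% = 16.1%.
Total: 27.6% + 16.1% = 43.7%.
Rounded: 43.70%.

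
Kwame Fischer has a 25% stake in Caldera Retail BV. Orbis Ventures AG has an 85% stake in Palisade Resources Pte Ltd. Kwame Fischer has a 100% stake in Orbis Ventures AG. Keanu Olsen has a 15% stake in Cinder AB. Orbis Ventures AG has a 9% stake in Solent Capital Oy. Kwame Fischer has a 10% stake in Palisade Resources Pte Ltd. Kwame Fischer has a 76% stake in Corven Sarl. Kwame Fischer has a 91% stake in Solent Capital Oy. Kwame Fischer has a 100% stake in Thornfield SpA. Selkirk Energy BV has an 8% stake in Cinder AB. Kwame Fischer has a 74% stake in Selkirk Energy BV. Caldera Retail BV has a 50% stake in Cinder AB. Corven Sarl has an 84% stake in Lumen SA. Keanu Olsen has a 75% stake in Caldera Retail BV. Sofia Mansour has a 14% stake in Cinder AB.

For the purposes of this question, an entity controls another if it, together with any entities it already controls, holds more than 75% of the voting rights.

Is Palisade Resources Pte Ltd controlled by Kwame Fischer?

Yes

Kwame holds 100% of Orbis, so Kwame controls Orbis.
Orbis and Kwame together hold 85% + 10% = 95% of Palisade, so Kwame controls Palisade.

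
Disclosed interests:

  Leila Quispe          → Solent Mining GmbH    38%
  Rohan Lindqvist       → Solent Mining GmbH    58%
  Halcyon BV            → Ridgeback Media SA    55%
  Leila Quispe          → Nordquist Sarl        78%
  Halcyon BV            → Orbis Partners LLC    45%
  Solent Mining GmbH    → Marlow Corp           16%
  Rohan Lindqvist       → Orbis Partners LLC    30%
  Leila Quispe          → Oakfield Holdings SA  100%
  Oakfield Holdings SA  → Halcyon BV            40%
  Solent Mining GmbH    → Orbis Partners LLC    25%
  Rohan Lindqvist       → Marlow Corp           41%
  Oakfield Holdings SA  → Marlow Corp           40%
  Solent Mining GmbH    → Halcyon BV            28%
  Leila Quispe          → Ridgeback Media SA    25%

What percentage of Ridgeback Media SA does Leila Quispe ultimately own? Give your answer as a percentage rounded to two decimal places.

52.85%

Leila reaches Ridgeback along 3 paths.
Via Oakfield → Halcyon: 100% × 40% × 55% = 22%.
Via Solent → Halcyon: 38% × 28% × 55% = 5.852%.
Direct stake: 25% = 25%.
Total: 22% + 5.852% + 25% = 52.852%.
Rounded: 52.85%.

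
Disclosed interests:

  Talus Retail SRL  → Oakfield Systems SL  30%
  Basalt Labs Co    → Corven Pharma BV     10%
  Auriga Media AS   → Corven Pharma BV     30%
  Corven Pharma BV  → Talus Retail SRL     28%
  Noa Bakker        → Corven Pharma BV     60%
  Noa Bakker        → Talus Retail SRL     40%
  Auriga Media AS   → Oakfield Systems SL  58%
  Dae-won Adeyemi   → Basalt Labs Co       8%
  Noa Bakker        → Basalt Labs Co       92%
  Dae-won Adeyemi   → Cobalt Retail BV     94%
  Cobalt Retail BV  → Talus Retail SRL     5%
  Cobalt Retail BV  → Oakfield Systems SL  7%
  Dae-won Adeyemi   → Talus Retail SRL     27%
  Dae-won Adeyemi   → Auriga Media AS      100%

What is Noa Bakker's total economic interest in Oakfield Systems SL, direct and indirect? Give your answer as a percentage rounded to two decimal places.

Noa reaches Oakfield along 3 paths.
Via Talus: 40% × 30% = 12%.
Via Basalt → Corven → Talus: 92% × 10% × 28% × 30% = 0.7728%.
Via Corven → Talus: 60% × 28% × 30% = 5.04%.
Total: 12% + 0.7728% + 5.04% = 17.8128%.
Rounded: 17.81%.

17.81%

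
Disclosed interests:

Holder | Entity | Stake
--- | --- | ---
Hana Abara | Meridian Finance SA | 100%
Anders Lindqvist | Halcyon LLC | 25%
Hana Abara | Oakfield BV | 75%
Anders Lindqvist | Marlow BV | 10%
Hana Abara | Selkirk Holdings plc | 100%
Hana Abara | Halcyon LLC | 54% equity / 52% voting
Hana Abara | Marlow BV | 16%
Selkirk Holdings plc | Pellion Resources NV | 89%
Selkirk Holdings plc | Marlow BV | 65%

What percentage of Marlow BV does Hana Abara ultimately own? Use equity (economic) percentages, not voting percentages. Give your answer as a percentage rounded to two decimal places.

81.00%

Hana reaches Marlow along 2 paths.
Via Selkirk: 100% × 65% = 65%.
Direct stake: 16% = 16%.
Total: 65% + 16% = 81%.
Rounded: 81.00%.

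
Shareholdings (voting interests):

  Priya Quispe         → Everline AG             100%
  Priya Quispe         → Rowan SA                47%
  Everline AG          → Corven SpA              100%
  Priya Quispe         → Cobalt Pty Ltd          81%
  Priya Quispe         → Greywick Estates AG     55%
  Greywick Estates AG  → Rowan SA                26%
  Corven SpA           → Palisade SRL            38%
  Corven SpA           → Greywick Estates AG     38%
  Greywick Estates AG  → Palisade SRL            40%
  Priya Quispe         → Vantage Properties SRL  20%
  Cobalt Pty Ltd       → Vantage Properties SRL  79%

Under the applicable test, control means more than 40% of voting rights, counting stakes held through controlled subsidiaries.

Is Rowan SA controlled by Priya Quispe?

Priya holds 100% of Everline, so Priya controls Everline.
Everline holds 100% of Corven, so Priya controls Corven.
Corven and Priya together hold 38% + 55% = 93% of Greywick, so Priya controls Greywick.
Greywick and Priya together hold 26% + 47% = 73% of Rowan, so Priya controls Rowan.

Yes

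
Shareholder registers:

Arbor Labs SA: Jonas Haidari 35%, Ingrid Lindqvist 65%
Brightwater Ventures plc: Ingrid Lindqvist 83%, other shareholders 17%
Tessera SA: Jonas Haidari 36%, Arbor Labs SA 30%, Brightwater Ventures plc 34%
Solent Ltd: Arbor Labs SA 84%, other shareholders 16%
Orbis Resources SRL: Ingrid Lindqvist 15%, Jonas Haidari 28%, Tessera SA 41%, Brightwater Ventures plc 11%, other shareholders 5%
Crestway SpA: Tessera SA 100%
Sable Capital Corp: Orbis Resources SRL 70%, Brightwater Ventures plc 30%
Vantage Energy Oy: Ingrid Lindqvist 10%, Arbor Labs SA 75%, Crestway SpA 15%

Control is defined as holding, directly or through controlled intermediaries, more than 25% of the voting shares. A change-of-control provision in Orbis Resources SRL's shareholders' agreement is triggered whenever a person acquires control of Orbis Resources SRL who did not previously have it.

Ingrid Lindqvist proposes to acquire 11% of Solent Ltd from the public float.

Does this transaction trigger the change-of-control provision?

No

The purchase changes only Ingrid's holdings, so Ingrid is the only person who could newly come to control Orbis.
Ingrid holds 83% of Brightwater, so Ingrid controls Brightwater.
Ingrid holds 65% of Arbor, so Ingrid controls Arbor.
Arbor and Brightwater together hold 30% + 34% = 64% of Tessera, so Ingrid controls Tessera.
Ingrid and Tessera and Brightwater together hold 15% + 41% + 11% = 67% of Orbis, so Ingrid controls Orbis.
So Ingrid already controls Orbis before the transaction.
After the purchase, Ingrid holds 11% of Solent directly.
Ingrid controlled Orbis already, so this is not a new person acquiring control; every other person's position is unchanged or reduced.
No new person acquires control, so the clause is not triggered.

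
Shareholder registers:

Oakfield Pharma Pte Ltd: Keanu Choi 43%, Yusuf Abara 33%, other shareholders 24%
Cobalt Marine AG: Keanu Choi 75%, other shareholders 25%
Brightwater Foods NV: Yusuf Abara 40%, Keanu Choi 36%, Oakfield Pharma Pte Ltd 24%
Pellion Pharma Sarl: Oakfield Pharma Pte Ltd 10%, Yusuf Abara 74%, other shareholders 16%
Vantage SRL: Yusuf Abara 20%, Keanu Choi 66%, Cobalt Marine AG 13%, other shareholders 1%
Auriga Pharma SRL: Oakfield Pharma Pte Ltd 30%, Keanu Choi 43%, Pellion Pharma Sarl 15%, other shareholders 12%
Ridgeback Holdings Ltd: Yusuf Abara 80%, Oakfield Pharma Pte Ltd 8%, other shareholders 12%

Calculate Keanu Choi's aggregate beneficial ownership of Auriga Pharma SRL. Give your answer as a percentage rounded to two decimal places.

56.55%

Keanu reaches Auriga along 3 paths.
Via Oakfield: 43% × 30% = 12.9%.
Direct stake: 43% = 43%.
Via Oakfield → Pellion: 43% × 10% × 15% = 0.645%.
Total: 12.9% + 43% + 0.645% = 56.545%.
Rounded: 56.55%.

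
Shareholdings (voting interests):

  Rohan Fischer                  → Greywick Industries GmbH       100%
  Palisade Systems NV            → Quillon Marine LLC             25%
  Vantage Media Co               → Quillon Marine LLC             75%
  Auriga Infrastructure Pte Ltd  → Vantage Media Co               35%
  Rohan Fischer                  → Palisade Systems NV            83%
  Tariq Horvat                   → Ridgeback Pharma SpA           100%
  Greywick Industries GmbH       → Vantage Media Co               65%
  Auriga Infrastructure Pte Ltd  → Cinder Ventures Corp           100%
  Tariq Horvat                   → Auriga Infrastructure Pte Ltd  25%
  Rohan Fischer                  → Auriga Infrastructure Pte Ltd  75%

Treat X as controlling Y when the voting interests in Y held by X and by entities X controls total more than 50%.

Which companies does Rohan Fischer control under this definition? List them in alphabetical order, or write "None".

Rohan holds 100% of Greywick, so Rohan controls Greywick.
Rohan holds 75% of Auriga, so Rohan controls Auriga.
Auriga and Greywick together hold 35% + 65% = 100% of Vantage, so Rohan controls Vantage.
Rohan holds 83% of Palisade, so Rohan controls Palisade.
Vantage and Palisade together hold 75% + 25% = 100% of Quillon, so Rohan controls Quillon.
Auriga holds 100% of Cinder, so Rohan controls Cinder.
No other company's threshold is met.

Auriga Infrastructure Pte Ltd, Cinder Ventures Corp, Greywick Industries GmbH, Palisade Systems NV, Quillon Marine LLC, Vantage Media Co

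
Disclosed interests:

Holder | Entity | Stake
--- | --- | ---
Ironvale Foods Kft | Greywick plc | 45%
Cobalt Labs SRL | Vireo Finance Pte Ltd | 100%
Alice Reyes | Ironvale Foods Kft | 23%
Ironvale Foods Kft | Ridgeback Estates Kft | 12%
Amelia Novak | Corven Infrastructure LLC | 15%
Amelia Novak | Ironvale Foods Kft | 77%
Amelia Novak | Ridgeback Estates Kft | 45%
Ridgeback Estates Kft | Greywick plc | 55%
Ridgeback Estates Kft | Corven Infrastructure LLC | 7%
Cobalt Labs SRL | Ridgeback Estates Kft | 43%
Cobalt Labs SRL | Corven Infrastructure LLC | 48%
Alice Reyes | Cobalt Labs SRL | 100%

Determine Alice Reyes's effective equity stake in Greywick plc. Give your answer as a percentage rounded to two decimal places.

35.52%

Alice reaches Greywick along 3 paths.
Via Ironvale: 23% × 45% = 10.35%.
Via Cobalt → Ridgeback: 100% × 43% × 55% = 23.65%.
Via Ironvale → Ridgeback: 23% × 12% × 55% = 1.518%.
Total: 10.35% + 23.65% + 1.518% = 35.518%.
Rounded: 35.52%.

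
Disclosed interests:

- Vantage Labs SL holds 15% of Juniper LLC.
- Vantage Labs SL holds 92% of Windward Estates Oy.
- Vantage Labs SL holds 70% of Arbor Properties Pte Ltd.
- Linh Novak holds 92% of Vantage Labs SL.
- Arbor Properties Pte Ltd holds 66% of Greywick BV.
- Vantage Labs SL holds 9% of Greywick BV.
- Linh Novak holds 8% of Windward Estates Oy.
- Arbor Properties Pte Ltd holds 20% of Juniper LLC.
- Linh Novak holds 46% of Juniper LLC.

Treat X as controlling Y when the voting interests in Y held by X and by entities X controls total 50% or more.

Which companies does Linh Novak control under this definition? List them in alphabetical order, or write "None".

Arbor Properties Pte Ltd, Greywick BV, Juniper LLC, Vantage Labs SL, Windward Estates Oy

Linh holds 92% of Vantage, so Linh controls Vantage.
Linh and Vantage together hold 8% + 92% = 100% of Windward, so Linh controls Windward.
Vantage holds 70% of Arbor, so Linh controls Arbor.
Arbor and Linh and Vantage together hold 20% + 46% + 15% = 81% of Juniper, so Linh controls Juniper.
Vantage and Arbor together hold 9% + 66% = 75% of Greywick, so Linh controls Greywick.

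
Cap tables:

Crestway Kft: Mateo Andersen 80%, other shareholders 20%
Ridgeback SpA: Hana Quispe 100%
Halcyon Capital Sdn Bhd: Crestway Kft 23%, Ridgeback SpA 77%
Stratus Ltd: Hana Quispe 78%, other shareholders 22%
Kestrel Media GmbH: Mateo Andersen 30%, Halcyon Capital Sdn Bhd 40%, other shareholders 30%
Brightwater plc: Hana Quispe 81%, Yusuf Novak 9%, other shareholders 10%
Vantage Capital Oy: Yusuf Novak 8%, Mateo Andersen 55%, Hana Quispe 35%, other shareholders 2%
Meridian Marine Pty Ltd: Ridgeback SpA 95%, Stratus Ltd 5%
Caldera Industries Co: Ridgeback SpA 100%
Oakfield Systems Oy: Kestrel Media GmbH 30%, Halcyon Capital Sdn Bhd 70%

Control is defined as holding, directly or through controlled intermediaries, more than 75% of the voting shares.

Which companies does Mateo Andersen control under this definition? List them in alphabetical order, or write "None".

Mateo holds 80% of Crestway, so Mateo controls Crestway.
No other company's threshold is met.

Crestway Kft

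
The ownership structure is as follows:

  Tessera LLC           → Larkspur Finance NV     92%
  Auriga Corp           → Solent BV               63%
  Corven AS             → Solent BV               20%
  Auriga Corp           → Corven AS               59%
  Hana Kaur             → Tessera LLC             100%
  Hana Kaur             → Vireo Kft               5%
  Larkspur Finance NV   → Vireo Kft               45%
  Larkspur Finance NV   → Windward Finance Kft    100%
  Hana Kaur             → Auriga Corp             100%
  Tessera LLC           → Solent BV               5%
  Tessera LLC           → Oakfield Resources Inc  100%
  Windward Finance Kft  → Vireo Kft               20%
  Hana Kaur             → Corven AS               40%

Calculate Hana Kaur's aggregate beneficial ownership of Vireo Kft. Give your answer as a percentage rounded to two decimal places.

Hana reaches Vireo along 3 paths.
Via Tessera → Larkspur: 100% × 92% × 45% = 41.4%.
Direct stake: 5% = 5%.
Via Tessera → Larkspur → Windward: 100% × 92% × 100% × 20% = 18.4%.
Total: 41.4% + 5% + 18.4% = 64.8%.
Rounded: 64.80%.

64.80%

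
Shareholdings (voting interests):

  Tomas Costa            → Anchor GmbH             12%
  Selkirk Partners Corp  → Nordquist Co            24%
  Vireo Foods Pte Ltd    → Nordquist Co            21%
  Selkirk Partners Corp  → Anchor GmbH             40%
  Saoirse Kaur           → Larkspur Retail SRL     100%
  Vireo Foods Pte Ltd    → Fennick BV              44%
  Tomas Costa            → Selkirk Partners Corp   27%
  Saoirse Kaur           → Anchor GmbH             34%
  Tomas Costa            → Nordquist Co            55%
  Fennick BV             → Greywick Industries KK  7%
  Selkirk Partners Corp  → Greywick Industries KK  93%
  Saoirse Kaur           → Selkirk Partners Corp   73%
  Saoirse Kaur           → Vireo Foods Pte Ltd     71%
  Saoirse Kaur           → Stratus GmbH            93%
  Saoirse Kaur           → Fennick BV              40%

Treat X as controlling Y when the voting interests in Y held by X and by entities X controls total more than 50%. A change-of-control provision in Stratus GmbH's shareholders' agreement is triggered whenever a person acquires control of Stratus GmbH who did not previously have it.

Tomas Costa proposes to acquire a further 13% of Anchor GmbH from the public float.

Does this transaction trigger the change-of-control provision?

The purchase changes only Tomas's holdings, so Tomas is the only person who could newly come to control Stratus.
Tomas holds 55% of Nordquist, so Tomas controls Nordquist.
Neither Tomas nor any entity Tomas controls holds any voting interest in Stratus.
So before the transaction, Tomas does not control Stratus.
After the purchase, Tomas's direct stake in Anchor rises to 12% + 13% = 25%.
Tomas's side now holds 25% of Anchor, not > 50%, so Tomas still does not control Anchor.
After the transaction, neither Tomas nor any entity Tomas controls holds a voting interest in Stratus, so Tomas still does not control it.
No new person acquires control, so the clause is not triggered.

No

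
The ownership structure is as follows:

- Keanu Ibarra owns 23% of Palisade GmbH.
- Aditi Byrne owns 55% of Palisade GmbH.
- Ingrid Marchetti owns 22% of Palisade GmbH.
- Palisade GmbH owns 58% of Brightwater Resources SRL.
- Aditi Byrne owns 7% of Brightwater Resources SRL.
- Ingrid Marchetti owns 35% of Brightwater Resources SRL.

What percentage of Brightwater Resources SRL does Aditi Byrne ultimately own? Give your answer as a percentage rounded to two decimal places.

38.90%

Aditi reaches Brightwater along 2 paths.
Direct stake: 7% = 7%.
Via Palisade: 55% × 58% = 31.9%.
Total: 7% + 31.9% = 38.9%.
Rounded: 38.90%.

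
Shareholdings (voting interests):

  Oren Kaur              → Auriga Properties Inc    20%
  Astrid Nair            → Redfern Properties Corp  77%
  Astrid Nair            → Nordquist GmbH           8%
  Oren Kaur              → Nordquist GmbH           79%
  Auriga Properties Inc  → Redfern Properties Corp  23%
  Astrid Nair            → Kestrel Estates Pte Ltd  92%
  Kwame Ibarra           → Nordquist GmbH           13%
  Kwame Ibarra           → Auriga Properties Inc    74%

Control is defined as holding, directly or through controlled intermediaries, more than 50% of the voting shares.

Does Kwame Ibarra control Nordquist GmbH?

No

Kwame holds 74% of Auriga, so Kwame controls Auriga.
In Nordquist, Kwame's side holds only 13%, not > 50%.
So Kwame does not control Nordquist.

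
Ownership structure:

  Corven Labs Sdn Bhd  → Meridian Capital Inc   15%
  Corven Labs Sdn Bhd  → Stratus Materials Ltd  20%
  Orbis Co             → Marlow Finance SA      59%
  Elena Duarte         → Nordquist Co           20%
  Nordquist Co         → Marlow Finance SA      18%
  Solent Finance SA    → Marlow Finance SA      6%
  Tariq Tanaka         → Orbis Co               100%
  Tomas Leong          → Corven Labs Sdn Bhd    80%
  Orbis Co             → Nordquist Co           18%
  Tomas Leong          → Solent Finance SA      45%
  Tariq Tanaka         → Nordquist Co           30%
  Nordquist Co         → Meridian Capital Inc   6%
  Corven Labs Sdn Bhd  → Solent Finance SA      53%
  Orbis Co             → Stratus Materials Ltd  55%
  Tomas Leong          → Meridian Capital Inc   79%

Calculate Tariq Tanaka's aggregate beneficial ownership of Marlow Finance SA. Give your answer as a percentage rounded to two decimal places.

67.64%

Tariq reaches Marlow along 3 paths.
Via Nordquist: 30% × 18% = 5.4%.
Via Orbis → Nordquist: 100% × 18% × 18% = 3.24%.
Via Orbis: 100% × 59% = 59%.
Total: 5.4% + 3.24% + 59% = 67.64%.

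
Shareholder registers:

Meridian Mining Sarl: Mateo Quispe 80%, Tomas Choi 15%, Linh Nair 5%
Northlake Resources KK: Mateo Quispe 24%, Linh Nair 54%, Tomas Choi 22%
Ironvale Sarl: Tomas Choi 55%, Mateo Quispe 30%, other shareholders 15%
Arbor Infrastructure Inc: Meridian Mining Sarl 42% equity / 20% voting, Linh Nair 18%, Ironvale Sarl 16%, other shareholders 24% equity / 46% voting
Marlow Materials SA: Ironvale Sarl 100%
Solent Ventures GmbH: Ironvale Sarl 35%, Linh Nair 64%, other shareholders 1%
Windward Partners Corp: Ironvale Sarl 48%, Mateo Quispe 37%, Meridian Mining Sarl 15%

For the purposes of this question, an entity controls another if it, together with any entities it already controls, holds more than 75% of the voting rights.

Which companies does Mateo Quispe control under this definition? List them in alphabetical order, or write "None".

Mateo holds 80% of Meridian, so Mateo controls Meridian.
No other company's threshold is met.

Meridian Mining Sarl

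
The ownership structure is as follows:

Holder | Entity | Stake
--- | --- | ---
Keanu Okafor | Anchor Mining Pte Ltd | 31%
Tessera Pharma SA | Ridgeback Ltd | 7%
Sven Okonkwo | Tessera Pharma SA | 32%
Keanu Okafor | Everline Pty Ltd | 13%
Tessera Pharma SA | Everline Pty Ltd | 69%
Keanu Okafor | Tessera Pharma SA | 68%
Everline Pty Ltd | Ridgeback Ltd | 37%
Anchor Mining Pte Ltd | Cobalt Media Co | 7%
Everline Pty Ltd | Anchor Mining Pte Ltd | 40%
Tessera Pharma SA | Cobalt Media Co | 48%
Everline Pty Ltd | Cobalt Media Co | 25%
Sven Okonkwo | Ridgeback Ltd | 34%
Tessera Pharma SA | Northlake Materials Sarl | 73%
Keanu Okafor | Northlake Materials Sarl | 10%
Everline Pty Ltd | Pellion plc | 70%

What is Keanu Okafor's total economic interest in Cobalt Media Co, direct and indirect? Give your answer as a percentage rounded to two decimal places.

51.47%

Keanu reaches Cobalt along 6 paths.
Via Everline: 13% × 25% = 3.25%.
Via Tessera → Everline: 68% × 69% × 25% = 11.73%.
Via Tessera: 68% × 48% = 32.64%.
Via Everline → Anchor: 13% × 40% × 7% = 0.364%.
Via Tessera → Everline → Anchor: 68% × 69% × 40% × 7% = 1.31376%.
Via Anchor: 31% × 7% = 2.17%.
Total: 3.25% + 11.73% + 32.64% + 0.364% + 1.31376% + 2.17% = 51.46776%.
Rounded: 51.47%.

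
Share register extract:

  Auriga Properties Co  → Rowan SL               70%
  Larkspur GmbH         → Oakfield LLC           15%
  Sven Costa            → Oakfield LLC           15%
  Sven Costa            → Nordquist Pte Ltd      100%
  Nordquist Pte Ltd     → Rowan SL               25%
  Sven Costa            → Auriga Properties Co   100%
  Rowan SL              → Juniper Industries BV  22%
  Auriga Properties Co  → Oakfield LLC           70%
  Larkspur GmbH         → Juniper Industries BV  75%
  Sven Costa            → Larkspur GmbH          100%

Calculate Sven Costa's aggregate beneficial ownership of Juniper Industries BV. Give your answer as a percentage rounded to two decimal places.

Sven reaches Juniper along 3 paths.
Via Auriga → Rowan: 100% × 70% × 22% = 15.4%.
Via Nordquist → Rowan: 100% × 25% × 22% = 5.5%.
Via Larkspur: 100% × 75% = 75%.
Total: 15.4% + 5.5% + 75% = 95.9%.
Rounded: 95.90%.

95.90%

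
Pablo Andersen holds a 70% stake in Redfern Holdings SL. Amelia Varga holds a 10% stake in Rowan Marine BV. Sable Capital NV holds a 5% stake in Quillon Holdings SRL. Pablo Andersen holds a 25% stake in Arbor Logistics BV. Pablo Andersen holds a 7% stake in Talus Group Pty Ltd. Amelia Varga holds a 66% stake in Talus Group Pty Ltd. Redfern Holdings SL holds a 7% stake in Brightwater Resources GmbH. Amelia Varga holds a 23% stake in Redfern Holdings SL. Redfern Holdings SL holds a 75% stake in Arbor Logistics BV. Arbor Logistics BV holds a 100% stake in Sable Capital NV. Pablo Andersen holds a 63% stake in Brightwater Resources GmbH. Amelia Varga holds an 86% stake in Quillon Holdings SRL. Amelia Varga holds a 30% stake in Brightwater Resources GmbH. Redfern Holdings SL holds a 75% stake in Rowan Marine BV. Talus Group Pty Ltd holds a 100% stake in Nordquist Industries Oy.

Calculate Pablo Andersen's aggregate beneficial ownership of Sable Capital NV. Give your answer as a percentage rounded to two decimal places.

77.50%

Pablo reaches Sable along 2 paths.
Via Redfern → Arbor: 70% × 75% × 100% = 52.5%.
Via Arbor: 25% × 100% = 25%.
Total: 52.5% + 25% = 77.5%.
Rounded: 77.50%.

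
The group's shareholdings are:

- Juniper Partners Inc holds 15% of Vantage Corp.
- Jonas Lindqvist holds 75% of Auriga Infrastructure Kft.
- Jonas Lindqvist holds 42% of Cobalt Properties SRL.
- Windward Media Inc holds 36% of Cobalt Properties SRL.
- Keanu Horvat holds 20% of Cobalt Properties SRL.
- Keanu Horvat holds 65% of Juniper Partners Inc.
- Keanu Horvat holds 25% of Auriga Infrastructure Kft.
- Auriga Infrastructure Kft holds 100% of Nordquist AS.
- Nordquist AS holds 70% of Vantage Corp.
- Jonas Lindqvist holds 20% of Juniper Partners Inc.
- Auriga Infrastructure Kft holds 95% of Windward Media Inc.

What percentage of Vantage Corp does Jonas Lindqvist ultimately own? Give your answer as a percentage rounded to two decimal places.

Jonas reaches Vantage along 2 paths.
Via Auriga → Nordquist: 75% × 100% × 70% = 52.5%.
Via Juniper: 20% × 15% = 3%.
Total: 52.5% + 3% = 55.5%.
Rounded: 55.50%.

55.50%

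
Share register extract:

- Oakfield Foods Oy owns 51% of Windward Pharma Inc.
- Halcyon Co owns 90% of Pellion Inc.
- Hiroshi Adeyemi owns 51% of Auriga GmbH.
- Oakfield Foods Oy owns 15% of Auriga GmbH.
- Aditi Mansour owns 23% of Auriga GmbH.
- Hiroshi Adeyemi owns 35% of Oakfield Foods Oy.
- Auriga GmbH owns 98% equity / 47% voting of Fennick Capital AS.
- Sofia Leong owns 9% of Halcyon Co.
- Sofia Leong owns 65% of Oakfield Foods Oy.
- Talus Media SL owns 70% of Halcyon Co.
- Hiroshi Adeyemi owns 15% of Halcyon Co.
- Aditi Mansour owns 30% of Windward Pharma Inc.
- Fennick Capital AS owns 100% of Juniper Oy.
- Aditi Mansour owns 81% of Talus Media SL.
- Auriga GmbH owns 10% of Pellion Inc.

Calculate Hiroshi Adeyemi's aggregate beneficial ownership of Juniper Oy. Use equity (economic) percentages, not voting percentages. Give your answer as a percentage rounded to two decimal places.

55.13%

Hiroshi reaches Juniper along 2 paths.
Via Auriga → Fennick: 51% × 98% × 100% = 49.98%.
Via Oakfield → Auriga → Fennick: 35% × 15% × 98% × 100% = 5.145%.
Total: 49.98% + 5.145% = 55.125%.
Rounded: 55.13%.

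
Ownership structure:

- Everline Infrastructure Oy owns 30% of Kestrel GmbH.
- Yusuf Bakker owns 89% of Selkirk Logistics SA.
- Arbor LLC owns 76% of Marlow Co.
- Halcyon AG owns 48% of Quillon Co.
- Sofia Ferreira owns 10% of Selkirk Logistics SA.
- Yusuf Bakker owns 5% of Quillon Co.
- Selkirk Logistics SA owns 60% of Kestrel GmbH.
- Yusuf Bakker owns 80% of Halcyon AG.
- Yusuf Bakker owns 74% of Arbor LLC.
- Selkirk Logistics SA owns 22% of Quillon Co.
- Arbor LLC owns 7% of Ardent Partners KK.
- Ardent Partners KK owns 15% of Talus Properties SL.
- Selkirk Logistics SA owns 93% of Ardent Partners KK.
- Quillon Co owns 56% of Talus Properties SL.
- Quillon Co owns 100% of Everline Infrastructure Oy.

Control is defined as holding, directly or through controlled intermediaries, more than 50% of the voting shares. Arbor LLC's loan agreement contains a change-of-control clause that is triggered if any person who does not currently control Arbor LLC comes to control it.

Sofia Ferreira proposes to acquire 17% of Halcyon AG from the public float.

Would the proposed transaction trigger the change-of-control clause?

No

The purchase changes only Sofia's holdings, so Sofia is the only person who could newly come to control Arbor.
Sofia's largest direct stake is 10% in Selkirk, which does not meet the threshold, so Sofia controls no company.
Neither Sofia nor any entity Sofia controls holds any voting interest in Arbor.
So before the transaction, Sofia does not control Arbor.
After the purchase, Sofia holds 17% of Halcyon directly.
Sofia's side now holds 17% of Halcyon, not > 50%, so Sofia still does not control Halcyon.
After the transaction, neither Sofia nor any entity Sofia controls holds a voting interest in Arbor, so Sofia still does not control it.
No new person acquires control, so the clause is not triggered.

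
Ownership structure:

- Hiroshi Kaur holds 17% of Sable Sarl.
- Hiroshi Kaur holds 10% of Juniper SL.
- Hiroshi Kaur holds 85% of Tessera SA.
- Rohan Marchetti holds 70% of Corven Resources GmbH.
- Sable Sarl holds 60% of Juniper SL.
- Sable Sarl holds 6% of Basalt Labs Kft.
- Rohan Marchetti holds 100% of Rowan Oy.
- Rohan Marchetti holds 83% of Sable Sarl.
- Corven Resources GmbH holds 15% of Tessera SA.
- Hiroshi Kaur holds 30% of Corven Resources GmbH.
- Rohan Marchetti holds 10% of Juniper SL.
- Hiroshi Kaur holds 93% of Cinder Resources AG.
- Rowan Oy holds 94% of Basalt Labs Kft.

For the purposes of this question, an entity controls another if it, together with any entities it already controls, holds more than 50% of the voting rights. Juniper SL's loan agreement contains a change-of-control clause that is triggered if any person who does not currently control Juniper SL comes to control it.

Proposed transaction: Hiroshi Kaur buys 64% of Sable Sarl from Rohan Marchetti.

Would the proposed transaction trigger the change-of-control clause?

Yes

The purchase adds only to Hiroshi's holdings (Rohan's stake shrinks), so Hiroshi is the only person who could newly come to control Juniper.
Hiroshi holds 85% of Tessera, so Hiroshi controls Tessera.
Hiroshi holds 93% of Cinder, so Hiroshi controls Cinder.
In Juniper, Hiroshi's side holds only 10%, not > 50%.
So before the transaction, Hiroshi does not control Juniper.
After the purchase, Hiroshi's direct stake in Sable rises to 17% + 64% = 81%, and Rohan's stake falls to 19%.
Hiroshi holds 81% of Sable, so Hiroshi controls Sable.
Hiroshi and Sable together hold 10% + 60% = 70% of Juniper, so Hiroshi controls Juniper.
Hiroshi did not control Juniper before and does after, so the clause is triggered.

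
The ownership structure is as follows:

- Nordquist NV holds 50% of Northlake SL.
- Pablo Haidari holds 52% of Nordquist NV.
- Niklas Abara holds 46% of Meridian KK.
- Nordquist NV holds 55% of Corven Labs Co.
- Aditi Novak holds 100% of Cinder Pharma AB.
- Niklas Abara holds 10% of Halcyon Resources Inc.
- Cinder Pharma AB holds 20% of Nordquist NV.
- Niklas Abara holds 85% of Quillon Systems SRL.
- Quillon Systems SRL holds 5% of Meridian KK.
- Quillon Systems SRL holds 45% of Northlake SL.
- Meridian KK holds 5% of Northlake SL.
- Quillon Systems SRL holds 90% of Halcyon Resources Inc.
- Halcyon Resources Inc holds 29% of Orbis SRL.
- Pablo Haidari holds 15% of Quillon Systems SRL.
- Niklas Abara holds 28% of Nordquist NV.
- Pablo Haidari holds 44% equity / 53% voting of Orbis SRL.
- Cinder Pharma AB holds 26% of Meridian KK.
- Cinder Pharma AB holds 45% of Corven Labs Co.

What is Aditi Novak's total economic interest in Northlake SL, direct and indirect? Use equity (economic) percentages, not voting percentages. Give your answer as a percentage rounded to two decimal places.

11.30%

Aditi reaches Northlake along 2 paths.
Via Cinder → Nordquist: 100% × 20% × 50% = 10%.
Via Cinder → Meridian: 100% × 26% × 5% = 1.3%.
Total: 10% + 1.3% = 11.3%.
Rounded: 11.30%.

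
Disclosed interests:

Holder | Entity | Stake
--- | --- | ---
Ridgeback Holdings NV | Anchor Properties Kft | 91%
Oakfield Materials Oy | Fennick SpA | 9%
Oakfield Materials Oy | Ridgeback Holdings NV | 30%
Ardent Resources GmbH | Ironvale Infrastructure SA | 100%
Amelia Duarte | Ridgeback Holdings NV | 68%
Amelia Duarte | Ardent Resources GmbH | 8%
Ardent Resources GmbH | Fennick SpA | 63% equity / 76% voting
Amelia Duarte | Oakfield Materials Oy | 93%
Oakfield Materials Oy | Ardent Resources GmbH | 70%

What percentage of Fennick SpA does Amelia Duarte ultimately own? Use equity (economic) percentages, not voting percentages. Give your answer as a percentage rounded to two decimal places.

Amelia reaches Fennick along 3 paths.
Via Oakfield: 93% × 9% = 8.37%.
Via Ardent: 8% × 63% = 5.04%.
Via Oakfield → Ardent: 93% × 70% × 63% = 41.013%.
Total: 8.37% + 5.04% + 41.013% = 54.423%.
Rounded: 54.42%.

54.42%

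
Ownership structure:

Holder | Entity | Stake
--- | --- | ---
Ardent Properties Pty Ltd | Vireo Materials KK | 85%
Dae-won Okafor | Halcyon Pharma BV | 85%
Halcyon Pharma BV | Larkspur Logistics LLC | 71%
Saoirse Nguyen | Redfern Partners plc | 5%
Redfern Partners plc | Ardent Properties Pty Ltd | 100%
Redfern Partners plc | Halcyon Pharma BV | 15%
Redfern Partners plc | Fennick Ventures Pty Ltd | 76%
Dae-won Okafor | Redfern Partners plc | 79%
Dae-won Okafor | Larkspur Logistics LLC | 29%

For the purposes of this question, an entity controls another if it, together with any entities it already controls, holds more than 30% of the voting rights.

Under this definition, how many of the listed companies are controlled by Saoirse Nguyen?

Saoirse's largest direct stake is 5% in Redfern, which does not meet the threshold.
Saoirse controls 0 companies.

0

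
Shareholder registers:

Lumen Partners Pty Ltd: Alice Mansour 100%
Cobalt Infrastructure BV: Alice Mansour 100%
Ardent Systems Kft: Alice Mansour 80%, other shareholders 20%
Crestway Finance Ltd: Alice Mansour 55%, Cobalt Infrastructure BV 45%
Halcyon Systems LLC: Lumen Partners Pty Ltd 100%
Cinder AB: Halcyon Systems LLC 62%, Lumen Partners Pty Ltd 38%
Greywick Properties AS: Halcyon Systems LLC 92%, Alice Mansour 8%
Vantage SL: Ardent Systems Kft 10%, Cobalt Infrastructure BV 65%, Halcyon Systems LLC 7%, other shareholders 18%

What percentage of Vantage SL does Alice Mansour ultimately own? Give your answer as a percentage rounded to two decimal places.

80.00%

Alice reaches Vantage along 3 paths.
Via Ardent: 80% × 10% = 8%.
Via Cobalt: 100% × 65% = 65%.
Via Lumen → Halcyon: 100% × 100% × 7% = 7%.
Total: 8% + 65% + 7% = 80%.
Rounded: 80.00%.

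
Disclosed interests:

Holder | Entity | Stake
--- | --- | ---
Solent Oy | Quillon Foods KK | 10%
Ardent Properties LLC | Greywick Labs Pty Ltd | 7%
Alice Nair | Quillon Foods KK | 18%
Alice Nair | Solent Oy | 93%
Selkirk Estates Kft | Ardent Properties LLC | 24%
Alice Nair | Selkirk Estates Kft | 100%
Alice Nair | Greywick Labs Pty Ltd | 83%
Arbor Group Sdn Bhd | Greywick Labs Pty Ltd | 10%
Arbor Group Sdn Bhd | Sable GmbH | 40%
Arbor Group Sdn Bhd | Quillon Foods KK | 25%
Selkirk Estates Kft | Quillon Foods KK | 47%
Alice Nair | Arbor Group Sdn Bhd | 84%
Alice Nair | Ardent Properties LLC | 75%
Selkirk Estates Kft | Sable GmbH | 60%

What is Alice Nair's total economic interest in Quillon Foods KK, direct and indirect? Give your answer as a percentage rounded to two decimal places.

95.30%

Alice reaches Quillon along 4 paths.
Via Selkirk: 100% × 47% = 47%.
Via Solent: 93% × 10% = 9.3%.
Via Arbor: 84% × 25% = 21%.
Direct stake: 18% = 18%.
Total: 47% + 9.3% + 21% + 18% = 95.3%.
Rounded: 95.30%.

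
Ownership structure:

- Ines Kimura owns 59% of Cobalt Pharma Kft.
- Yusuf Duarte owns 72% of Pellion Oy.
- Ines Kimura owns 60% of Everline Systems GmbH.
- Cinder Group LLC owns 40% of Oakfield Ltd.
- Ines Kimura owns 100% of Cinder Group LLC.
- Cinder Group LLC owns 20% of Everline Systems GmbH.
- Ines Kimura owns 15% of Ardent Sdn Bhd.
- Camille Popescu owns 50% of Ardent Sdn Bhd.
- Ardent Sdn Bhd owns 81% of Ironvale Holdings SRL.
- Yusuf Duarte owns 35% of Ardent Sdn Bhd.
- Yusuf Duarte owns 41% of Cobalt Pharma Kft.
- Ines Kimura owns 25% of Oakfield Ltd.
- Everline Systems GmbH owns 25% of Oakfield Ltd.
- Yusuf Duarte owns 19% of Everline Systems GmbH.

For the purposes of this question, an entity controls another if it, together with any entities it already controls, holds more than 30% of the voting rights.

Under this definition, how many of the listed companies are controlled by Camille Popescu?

2

Camille holds 50% of Ardent, so Camille controls Ardent.
Ardent holds 81% of Ironvale, so Camille controls Ironvale.
No other company's threshold is met.
Camille controls 2 companies.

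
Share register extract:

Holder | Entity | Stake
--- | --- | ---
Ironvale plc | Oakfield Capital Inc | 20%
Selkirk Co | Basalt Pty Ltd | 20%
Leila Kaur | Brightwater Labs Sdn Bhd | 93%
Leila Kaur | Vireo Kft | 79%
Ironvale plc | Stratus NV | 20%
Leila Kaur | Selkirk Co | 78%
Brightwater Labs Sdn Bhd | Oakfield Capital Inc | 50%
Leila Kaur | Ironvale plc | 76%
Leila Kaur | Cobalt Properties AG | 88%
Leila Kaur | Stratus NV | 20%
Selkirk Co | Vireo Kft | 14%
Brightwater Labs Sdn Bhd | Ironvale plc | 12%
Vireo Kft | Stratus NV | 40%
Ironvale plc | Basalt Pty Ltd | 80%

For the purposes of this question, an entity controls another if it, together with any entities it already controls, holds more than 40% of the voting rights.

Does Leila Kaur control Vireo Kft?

Yes

Leila holds 78% of Selkirk, so Leila controls Selkirk.
Leila and Selkirk together hold 79% + 14% = 93% of Vireo, so Leila controls Vireo.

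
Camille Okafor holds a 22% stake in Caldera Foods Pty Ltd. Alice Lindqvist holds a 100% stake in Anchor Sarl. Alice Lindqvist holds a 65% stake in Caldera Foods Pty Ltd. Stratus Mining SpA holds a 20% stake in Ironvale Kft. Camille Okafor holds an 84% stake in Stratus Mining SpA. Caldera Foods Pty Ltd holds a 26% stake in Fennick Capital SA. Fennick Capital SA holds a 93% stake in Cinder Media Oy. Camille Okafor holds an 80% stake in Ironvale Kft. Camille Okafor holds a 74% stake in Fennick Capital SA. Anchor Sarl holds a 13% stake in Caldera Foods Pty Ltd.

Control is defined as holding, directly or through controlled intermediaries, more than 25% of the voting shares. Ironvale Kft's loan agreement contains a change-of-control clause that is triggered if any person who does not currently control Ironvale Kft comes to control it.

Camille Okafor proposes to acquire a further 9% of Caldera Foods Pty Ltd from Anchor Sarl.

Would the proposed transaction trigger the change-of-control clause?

The purchase adds only to Camille's holdings (Anchor's stake shrinks), so Camille is the only person who could newly come to control Ironvale.
Camille holds 84% of Stratus, so Camille controls Stratus.
Stratus and Camille together hold 20% + 80% = 100% of Ironvale, so Camille controls Ironvale.
So Camille already controls Ironvale before the transaction.
After the purchase, Camille's direct stake in Caldera rises to 22% + 9% = 31%, and Anchor's stake falls to 4%.
Camille controlled Ironvale already, so this is not a new person acquiring control; every other person's position is unchanged or reduced.
No new person acquires control, so the clause is not triggered.

No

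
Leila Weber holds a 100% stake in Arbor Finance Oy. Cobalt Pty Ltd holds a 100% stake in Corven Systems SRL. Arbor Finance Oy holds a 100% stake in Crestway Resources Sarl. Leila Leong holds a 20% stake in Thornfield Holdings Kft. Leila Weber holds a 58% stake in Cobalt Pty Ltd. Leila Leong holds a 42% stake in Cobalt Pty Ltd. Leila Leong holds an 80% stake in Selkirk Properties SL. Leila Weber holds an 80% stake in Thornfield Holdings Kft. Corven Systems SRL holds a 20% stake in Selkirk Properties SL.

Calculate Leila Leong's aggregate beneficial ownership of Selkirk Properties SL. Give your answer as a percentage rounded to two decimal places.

Leila Leong reaches Selkirk along 2 paths.
Via Cobalt → Corven: 42% × 100% × 20% = 8.4%.
Direct stake: 80% = 80%.
Total: 8.4% + 80% = 88.4%.
Rounded: 88.40%.

88.40%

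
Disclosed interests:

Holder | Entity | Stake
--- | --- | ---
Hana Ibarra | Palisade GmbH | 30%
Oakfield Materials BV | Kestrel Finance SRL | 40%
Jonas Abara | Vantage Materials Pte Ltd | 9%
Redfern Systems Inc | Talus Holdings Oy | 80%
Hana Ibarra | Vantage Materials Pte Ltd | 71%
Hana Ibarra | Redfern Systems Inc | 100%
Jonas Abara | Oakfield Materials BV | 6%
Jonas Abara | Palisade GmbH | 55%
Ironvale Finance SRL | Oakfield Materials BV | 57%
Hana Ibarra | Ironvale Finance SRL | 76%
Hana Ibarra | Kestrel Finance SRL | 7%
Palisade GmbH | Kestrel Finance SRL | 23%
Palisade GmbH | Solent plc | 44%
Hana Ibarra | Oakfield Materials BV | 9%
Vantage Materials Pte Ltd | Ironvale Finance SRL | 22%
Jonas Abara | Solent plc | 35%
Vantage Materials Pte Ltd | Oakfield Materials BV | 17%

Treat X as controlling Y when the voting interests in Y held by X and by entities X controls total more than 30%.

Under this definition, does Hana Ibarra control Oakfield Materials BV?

Yes

Hana holds 71% of Vantage, so Hana controls Vantage.
Vantage and Hana together hold 22% + 76% = 98% of Ironvale, so Hana controls Ironvale.
Hana and Ironvale and Vantage together hold 9% + 57% + 17% = 83% of Oakfield, so Hana controls Oakfield.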